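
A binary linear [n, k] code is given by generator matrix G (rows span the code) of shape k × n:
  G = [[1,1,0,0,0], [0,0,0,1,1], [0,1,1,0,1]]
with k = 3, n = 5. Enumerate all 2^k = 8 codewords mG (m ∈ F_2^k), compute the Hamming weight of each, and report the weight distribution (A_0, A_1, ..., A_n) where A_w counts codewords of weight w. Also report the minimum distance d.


Weight distribution: A_0 = 1, A_2 = 2, A_3 = 4, A_4 = 1. Minimum distance d = 2.

Enumerate all 2^3 = 8 messages m ∈ F_2^3.
For each, compute codeword c = mG in F_2^5, then tally its weight.
  m = 000 → c = 00000, weight = 0.
  m = 100 → c = 11000, weight = 2.
  m = 010 → c = 00011, weight = 2.
  m = 110 → c = 11011, weight = 4.
  m = 001 → c = 01101, weight = 3.
  m = 101 → c = 10101, weight = 3.
  m = 011 → c = 01110, weight = 3.
  m = 111 → c = 10110, weight = 3.
Tally weights:
  weight 0: 1 codewords.
  weight 2: 2 codewords.
  weight 3: 4 codewords.
  weight 4: 1 codewords.
Minimum distance d = smallest w > 0 with A_w > 0 = 2.
Sanity: Σ A_w = 8 = 2^3 = 8 ✓.


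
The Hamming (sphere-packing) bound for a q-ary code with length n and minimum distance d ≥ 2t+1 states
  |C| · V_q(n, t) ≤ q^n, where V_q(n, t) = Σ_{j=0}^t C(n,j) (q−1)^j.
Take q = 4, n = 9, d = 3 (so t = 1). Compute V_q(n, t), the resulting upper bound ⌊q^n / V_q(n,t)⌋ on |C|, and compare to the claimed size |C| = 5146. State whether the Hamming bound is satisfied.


V_q(n, t) = 28, q^n = 262144, Hamming bound = 9362, |C| = 5146 ≤ bound (satisfied).

Step 1: Compute V_q(n, t) = Σ_{j=0}^1 C(n, j) (q−1)^j.
  j = 0: C(9,0)·(3)^0 = 1·1 = 1.
  j = 1: C(9,1)·(3)^1 = 9·3 = 27.
  V_q(n, t) = 1 + 27 = 28.
Step 2: q^n = 4^9 = 262144.
Step 3: Hamming bound ⌊q^n / V_q(n,t)⌋ = ⌊262144/28⌋ = 9362.
Step 4: Compare |C| = 5146 to 9362: satisfied.
The claimed |C| lies below the Hamming bound.


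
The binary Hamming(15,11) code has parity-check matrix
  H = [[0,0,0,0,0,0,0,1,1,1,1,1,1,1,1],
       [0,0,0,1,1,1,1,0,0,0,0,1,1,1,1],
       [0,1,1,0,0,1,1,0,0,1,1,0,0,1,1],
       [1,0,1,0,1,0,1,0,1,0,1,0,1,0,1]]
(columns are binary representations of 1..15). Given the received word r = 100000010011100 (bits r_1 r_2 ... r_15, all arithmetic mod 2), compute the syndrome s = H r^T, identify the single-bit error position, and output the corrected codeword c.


s = (0, 0, 1, 1)^T, error position = 3, corrected codeword c = 101000010011100

Compute s = H r^T mod 2 one row at a time:
  s_1 = 1 + 0 + 0 + 1 + 1 + 1 + 0 + 0 = 4 ≡ 0 (mod 2).
  s_2 = 0 + 0 + 0 + 0 + 1 + 1 + 0 + 0 = 2 ≡ 0 (mod 2).
  s_3 = 0 + 0 + 0 + 0 + 0 + 1 + 0 + 0 = 1 ≡ 1 (mod 2).
  s_4 = 1 + 0 + 0 + 0 + 0 + 1 + 1 + 0 = 3 ≡ 1 (mod 2).
s = (0, 0, 1, 1)^T — this equals column 3 of H (binary 0011), so error is at position 3.
Correct: flip bit 3 of r = 100000010011100 to get c = 101000010011100.


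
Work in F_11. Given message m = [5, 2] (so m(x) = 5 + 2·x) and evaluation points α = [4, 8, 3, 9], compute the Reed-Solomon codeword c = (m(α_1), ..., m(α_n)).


c = [2, 10, 0, 1]

Message polynomial: m(x) = 5 + 2·x (mod 11).
For each evaluation point α_i, compute m(α_i) mod 11:
  α_1 = 4: Horner steps 2 → 2, so m(4) = 2.
  α_2 = 8: Horner steps 2 → 10, so m(8) = 10.
  α_3 = 3: Horner steps 2 → 0, so m(3) = 0.
  α_4 = 9: Horner steps 2 → 1, so m(9) = 1.
Codeword c = [2, 10, 0, 1] ∈ F_11^4.


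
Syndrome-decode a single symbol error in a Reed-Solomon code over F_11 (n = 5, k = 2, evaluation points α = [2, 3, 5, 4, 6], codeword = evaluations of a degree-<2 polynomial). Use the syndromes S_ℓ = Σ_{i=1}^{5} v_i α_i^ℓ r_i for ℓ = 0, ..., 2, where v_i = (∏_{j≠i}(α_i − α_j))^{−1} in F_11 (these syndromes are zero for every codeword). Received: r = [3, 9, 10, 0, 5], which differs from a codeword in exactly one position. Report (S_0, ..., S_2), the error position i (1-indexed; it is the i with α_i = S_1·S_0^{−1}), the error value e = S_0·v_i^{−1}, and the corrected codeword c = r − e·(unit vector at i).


S = (10, 7, 6), error at position 4, error magnitude e = 7, c = [3, 9, 10, 4, 5].

Step 1: column multipliers v_i = (∏_{j≠i}(α_i − α_j))^{−1} mod 11.
  i = 1 (α = 2): (2−3)(2−5)(2−4)(2−6) = (−1)·(−3)·(−2)·(−4) = 24 ≡ 2, so v_1 = 2^{−1} = 6 (mod 11).
  i = 2 (α = 3): (3−2)(3−5)(3−4)(3−6) = 1·(−2)·(−1)·(−3) = −6 ≡ 5, so v_2 = 5^{−1} = 9 (mod 11).
  i = 3 (α = 5): (5−2)(5−3)(5−4)(5−6) = 3·2·1·(−1) = −6 ≡ 5, so v_3 = 5^{−1} = 9 (mod 11).
  i = 4 (α = 4): (4−2)(4−3)(4−5)(4−6) = 2·1·(−1)·(−2) = 4 ≡ 4, so v_4 = 4^{−1} = 3 (mod 11).
  i = 5 (α = 6): (6−2)(6−3)(6−5)(6−4) = 4·3·1·2 = 24 ≡ 2, so v_5 = 2^{−1} = 6 (mod 11).
  v = [6, 9, 9, 3, 6].
Step 2: syndromes of r = [3, 9, 10, 0, 5] (all sums mod 11).
  S_0 = Σ v_i r_i = 6·3 + 9·9 + 9·10 + 3·0 + 6·5 = 219 ≡ 10.
  S_1 = Σ v_i α_i r_i = 6·2·3 + 9·3·9 + 9·5·10 + 3·4·0 + 6·6·5 = 909 ≡ 7.
  α_i^2 mod 11 = [4, 9, 3, 5, 3].
  S_2 = Σ v_i α_i^2 r_i = 6·4·3 + 9·9·9 + 9·3·10 + 3·5·0 + 6·3·5 = 1161 ≡ 6.
  S = (10, 7, 6) ≠ 0, so r is not a codeword (an error is present).
Step 3: locate the error. For a single error e at position i, S_ℓ = v_i·e·α_i^ℓ, so α_err = S_1/S_0.
  S_0^{−1} = 10^{−1} = 10 (mod 11), so α_err = 7·10 = 70 ≡ 4 = α_4. Error position i = 4.
  Consistency check: S_2/S_1 = 6·8 = 48 ≡ 4 = α_err ✓ (single-error assumption holds).
Step 4: error magnitude e = S_0/v_4 = S_0·∏_{j≠4}(α_4 − α_j) = 10·4 = 40 ≡ 7 (mod 11).
Step 5: correct position 4: c_4 = r_4 − e = 0 − 7 ≡ 4 (mod 11). Hence c = [3, 9, 10, 4, 5].
  Check: interpolating c through the α_i gives m(x) = 2 + 6·x (degree < 2) with m(α_i) = c_i for every i, so c is indeed a codeword.


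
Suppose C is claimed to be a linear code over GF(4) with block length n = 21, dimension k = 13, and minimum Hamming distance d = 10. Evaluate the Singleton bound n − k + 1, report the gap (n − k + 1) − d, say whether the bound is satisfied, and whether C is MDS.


Singleton RHS = n − k + 1 = 9, slack = -1, bound violated (no such code; not MDS).

Singleton bound: d ≤ n − k + 1.
Here n = 21, k = 13, so n − k + 1 = 9.
Given d = 10, check d ≤ 9: NO.
Slack = (n − k + 1) − d = -1.
The slack is negative: d = 10 exceeds n − k + 1 = 9 by 1, so the Singleton bound is violated and no linear [21, 13, 10]_4 code can exist. In particular it is not MDS (MDS requires d = n − k + 1 exactly).
Description: the claimed parameters are [21, 13, 10]_4; such a code would be impossible (violates the Singleton bound).


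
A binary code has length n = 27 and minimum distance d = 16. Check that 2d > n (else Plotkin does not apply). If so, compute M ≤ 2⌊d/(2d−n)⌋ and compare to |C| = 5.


Plotkin bound M ≤ 6; given |C| = 5 ≤ bound (satisfied).

Check applicability: 2d = 32, n = 27.
2d − n = 5 > 0, so Plotkin applies.
Compute d/(2d−n) = 16/5 ≈ 3.2000.
⌊d/(2d−n)⌋ = 3.
Plotkin bound: M ≤ 2·3 = 6.
Given |C| = 5, check: satisfied.
This |C| is below the Plotkin bound.


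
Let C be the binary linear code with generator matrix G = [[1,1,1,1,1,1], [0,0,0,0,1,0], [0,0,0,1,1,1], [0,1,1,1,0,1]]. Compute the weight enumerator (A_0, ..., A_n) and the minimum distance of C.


Weight distribution: A_0 = 1, A_1 = 2, A_2 = 3, A_3 = 4, A_4 = 3, A_5 = 2, A_6 = 1. Minimum distance d = 1.

Enumerate all 2^4 = 16 messages m ∈ F_2^4.
For each, compute codeword c = mG in F_2^6, then tally its weight.
  m = 0000 → c = 000000, weight = 0.
  m = 1000 → c = 111111, weight = 6.
  m = 0100 → c = 000010, weight = 1.
  m = 1100 → c = 111101, weight = 5.
  m = 0010 → c = 000111, weight = 3.
  m = 1010 → c = 111000, weight = 3.
  m = 0110 → c = 000101, weight = 2.
  m = 1110 → c = 111010, weight = 4.
  m = 0001 → c = 011101, weight = 4.
  m = 1001 → c = 100010, weight = 2.
  m = 0101 → c = 011111, weight = 5.
  m = 1101 → c = 100000, weight = 1.
  m = 0011 → c = 011010, weight = 3.
  m = 1011 → c = 100101, weight = 3.
  m = 0111 → c = 011000, weight = 2.
  m = 1111 → c = 100111, weight = 4.
Tally weights:
  weight 0: 1 codewords.
  weight 1: 2 codewords.
  weight 2: 3 codewords.
  weight 3: 4 codewords.
  weight 4: 3 codewords.
  weight 5: 2 codewords.
  weight 6: 1 codewords.
Minimum distance d = smallest w > 0 with A_w > 0 = 1.
Sanity: Σ A_w = 16 = 2^4 = 16 ✓.


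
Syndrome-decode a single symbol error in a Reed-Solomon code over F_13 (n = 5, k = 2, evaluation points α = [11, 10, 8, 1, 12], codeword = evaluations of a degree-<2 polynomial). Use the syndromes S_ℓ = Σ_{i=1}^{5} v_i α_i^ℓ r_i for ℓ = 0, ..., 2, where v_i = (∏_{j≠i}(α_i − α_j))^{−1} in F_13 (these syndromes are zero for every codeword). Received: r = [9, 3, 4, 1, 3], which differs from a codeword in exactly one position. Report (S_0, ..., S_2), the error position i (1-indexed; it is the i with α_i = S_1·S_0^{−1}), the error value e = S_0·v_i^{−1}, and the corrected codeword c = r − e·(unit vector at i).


S = (4, 9, 4), error at position 5, error magnitude e = 1, c = [9, 3, 4, 1, 2].

Step 1: column multipliers v_i = (∏_{j≠i}(α_i − α_j))^{−1} mod 13.
  i = 1 (α = 11): (11−10)(11−8)(11−1)(11−12) = 1·3·10·(−1) = −30 ≡ 9, so v_1 = 9^{−1} = 3 (mod 13).
  i = 2 (α = 10): (10−11)(10−8)(10−1)(10−12) = (−1)·2·9·(−2) = 36 ≡ 10, so v_2 = 10^{−1} = 4 (mod 13).
  i = 3 (α = 8): (8−11)(8−10)(8−1)(8−12) = (−3)·(−2)·7·(−4) = −168 ≡ 1, so v_3 = 1^{−1} = 1 (mod 13).
  i = 4 (α = 1): (1−11)(1−10)(1−8)(1−12) = (−10)·(−9)·(−7)·(−11) = 6930 ≡ 1, so v_4 = 1^{−1} = 1 (mod 13).
  i = 5 (α = 12): (12−11)(12−10)(12−8)(12−1) = 1·2·4·11 = 88 ≡ 10, so v_5 = 10^{−1} = 4 (mod 13).
  v = [3, 4, 1, 1, 4].
Step 2: syndromes of r = [9, 3, 4, 1, 3] (all sums mod 13).
  S_0 = Σ v_i r_i = 3·9 + 4·3 + 1·4 + 1·1 + 4·3 = 56 ≡ 4.
  S_1 = Σ v_i α_i r_i = 3·11·9 + 4·10·3 + 1·8·4 + 1·1·1 + 4·12·3 = 594 ≡ 9.
  α_i^2 mod 13 = [4, 9, 12, 1, 1].
  S_2 = Σ v_i α_i^2 r_i = 3·4·9 + 4·9·3 + 1·12·4 + 1·1·1 + 4·1·3 = 277 ≡ 4.
  S = (4, 9, 4) ≠ 0, so r is not a codeword (an error is present).
Step 3: locate the error. For a single error e at position i, S_ℓ = v_i·e·α_i^ℓ, so α_err = S_1/S_0.
  S_0^{−1} = 4^{−1} = 10 (mod 13), so α_err = 9·10 = 90 ≡ 12 = α_5. Error position i = 5.
  Consistency check: S_2/S_1 = 4·3 = 12 ≡ 12 = α_err ✓ (single-error assumption holds).
Step 4: error magnitude e = S_0/v_5 = S_0·∏_{j≠5}(α_5 − α_j) = 4·10 = 40 ≡ 1 (mod 13).
Step 5: correct position 5: c_5 = r_5 − e = 3 − 1 ≡ 2 (mod 13). Hence c = [9, 3, 4, 1, 2].
  Check: interpolating c through the α_i gives m(x) = 8 + 6·x (degree < 2) with m(α_i) = c_i for every i, so c is indeed a codeword.


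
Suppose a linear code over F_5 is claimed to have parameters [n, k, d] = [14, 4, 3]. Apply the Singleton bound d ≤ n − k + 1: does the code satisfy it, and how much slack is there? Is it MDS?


Singleton RHS = n − k + 1 = 11, slack = 8, bound satisfied, not MDS.

Singleton bound: d ≤ n − k + 1.
Here n = 14, k = 4, so n − k + 1 = 11.
Given d = 3, check d ≤ 11: YES.
Slack = (n − k + 1) − d = 8.
The code is NOT MDS (slack = 8 > 0).
Description: the claimed parameters are [14, 4, 3]_5; such a code would be non-MDS.


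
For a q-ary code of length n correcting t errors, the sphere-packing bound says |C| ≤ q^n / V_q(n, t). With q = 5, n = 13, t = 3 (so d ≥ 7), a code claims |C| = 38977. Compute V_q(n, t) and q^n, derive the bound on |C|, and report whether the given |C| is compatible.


V_q(n, t) = 19605, q^n = 1220703125, Hamming bound = 62264, |C| = 38977 ≤ bound (satisfied).

Step 1: Compute V_q(n, t) = Σ_{j=0}^3 C(n, j) (q−1)^j.
  j = 0: C(13,0)·(4)^0 = 1·1 = 1.
  j = 1: C(13,1)·(4)^1 = 13·4 = 52.
  j = 2: C(13,2)·(4)^2 = 78·16 = 1248.
  j = 3: C(13,3)·(4)^3 = 286·64 = 18304.
  V_q(n, t) = 1 + 52 + 1248 + 18304 = 19605.
Step 2: q^n = 5^13 = 1220703125.
Step 3: Hamming bound ⌊q^n / V_q(n,t)⌋ = ⌊1220703125/19605⌋ = 62264.
Step 4: Compare |C| = 38977 to 62264: satisfied.
The claimed |C| lies below the Hamming bound.


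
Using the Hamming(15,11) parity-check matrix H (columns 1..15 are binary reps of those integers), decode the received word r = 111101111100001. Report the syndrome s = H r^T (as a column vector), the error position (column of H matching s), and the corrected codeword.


s = (0, 0, 0, 1)^T, error position = 1, corrected codeword c = 011101111100001

Compute s = H r^T mod 2 one row at a time:
  s_1 = 1 + 1 + 1 + 0 + 0 + 0 + 0 + 1 = 4 ≡ 0 (mod 2).
  s_2 = 1 + 0 + 1 + 1 + 0 + 0 + 0 + 1 = 4 ≡ 0 (mod 2).
  s_3 = 1 + 1 + 1 + 1 + 1 + 0 + 0 + 1 = 6 ≡ 0 (mod 2).
  s_4 = 1 + 1 + 0 + 1 + 1 + 0 + 0 + 1 = 5 ≡ 1 (mod 2).
s = (0, 0, 0, 1)^T — this equals column 1 of H (binary 0001), so error is at position 1.
Correct: flip bit 1 of r = 111101111100001 to get c = 011101111100001.


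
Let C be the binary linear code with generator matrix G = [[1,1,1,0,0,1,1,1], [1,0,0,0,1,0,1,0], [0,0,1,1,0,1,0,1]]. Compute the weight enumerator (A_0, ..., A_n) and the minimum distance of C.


Weight distribution: A_0 = 1, A_3 = 2, A_4 = 2, A_5 = 1, A_6 = 1, A_7 = 1. Minimum distance d = 3.

Enumerate all 2^3 = 8 messages m ∈ F_2^3.
For each, compute codeword c = mG in F_2^8, then tally its weight.
  m = 000 → c = 00000000, weight = 0.
  m = 100 → c = 11100111, weight = 6.
  m = 010 → c = 10001010, weight = 3.
  m = 110 → c = 01101101, weight = 5.
  m = 001 → c = 00110101, weight = 4.
  m = 101 → c = 11010010, weight = 4.
  m = 011 → c = 10111111, weight = 7.
  m = 111 → c = 01011000, weight = 3.
Tally weights:
  weight 0: 1 codewords.
  weight 3: 2 codewords.
  weight 4: 2 codewords.
  weight 5: 1 codewords.
  weight 6: 1 codewords.
  weight 7: 1 codewords.
Minimum distance d = smallest w > 0 with A_w > 0 = 3.
Sanity: Σ A_w = 8 = 2^3 = 8 ✓.


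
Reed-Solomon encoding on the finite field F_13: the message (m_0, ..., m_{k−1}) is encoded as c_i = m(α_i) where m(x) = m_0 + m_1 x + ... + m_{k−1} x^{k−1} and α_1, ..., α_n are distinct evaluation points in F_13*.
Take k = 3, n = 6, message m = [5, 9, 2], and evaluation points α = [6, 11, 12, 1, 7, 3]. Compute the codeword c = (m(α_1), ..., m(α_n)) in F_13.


c = [1, 8, 11, 3, 10, 11]

Message polynomial: m(x) = 5 + 9·x + 2·x^2 (mod 13).
For each evaluation point α_i, compute m(α_i) mod 13:
  α_1 = 6: Horner steps 2 → 8 → 1, so m(6) = 1.
  α_2 = 11: Horner steps 2 → 5 → 8, so m(11) = 8.
  α_3 = 12: Horner steps 2 → 7 → 11, so m(12) = 11.
  α_4 = 1: Horner steps 2 → 11 → 3, so m(1) = 3.
  α_5 = 7: Horner steps 2 → 10 → 10, so m(7) = 10.
  α_6 = 3: Horner steps 2 → 2 → 11, so m(3) = 11.
Codeword c = [1, 8, 11, 3, 10, 11] ∈ F_13^6.


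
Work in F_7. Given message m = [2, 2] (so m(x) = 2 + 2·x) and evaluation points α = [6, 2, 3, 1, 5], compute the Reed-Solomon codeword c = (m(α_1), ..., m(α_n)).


c = [0, 6, 1, 4, 5]

Message polynomial: m(x) = 2 + 2·x (mod 7).
For each evaluation point α_i, compute m(α_i) mod 7:
  α_1 = 6: Horner steps 2 → 0, so m(6) = 0.
  α_2 = 2: Horner steps 2 → 6, so m(2) = 6.
  α_3 = 3: Horner steps 2 → 1, so m(3) = 1.
  α_4 = 1: Horner steps 2 → 4, so m(1) = 4.
  α_5 = 5: Horner steps 2 → 5, so m(5) = 5.
Codeword c = [0, 6, 1, 4, 5] ∈ F_7^5.


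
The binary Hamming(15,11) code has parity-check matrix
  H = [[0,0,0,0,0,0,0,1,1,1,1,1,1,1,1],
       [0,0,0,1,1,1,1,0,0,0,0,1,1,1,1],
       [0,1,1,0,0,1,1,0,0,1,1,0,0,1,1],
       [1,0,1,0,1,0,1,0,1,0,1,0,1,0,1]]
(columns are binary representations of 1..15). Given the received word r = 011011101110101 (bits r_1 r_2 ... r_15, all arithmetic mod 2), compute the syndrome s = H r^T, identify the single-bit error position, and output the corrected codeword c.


s = (1, 1, 1, 1)^T, error position = 15, corrected codeword c = 011011101110100

Compute s = H r^T mod 2 one row at a time:
  s_1 = 0 + 1 + 1 + 1 + 0 + 1 + 0 + 1 = 5 ≡ 1 (mod 2).
  s_2 = 0 + 1 + 1 + 1 + 0 + 1 + 0 + 1 = 5 ≡ 1 (mod 2).
  s_3 = 1 + 1 + 1 + 1 + 1 + 1 + 0 + 1 = 7 ≡ 1 (mod 2).
  s_4 = 0 + 1 + 1 + 1 + 1 + 1 + 1 + 1 = 7 ≡ 1 (mod 2).
s = (1, 1, 1, 1)^T — this equals column 15 of H (binary 1111), so error is at position 15.
Correct: flip bit 15 of r = 011011101110101 to get c = 011011101110100.


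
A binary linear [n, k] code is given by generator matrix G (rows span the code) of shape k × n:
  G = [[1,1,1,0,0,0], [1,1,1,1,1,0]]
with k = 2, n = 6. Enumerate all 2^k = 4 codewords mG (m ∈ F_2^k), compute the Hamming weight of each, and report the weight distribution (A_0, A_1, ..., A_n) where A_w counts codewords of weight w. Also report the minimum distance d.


Weight distribution: A_0 = 1, A_2 = 1, A_3 = 1, A_5 = 1. Minimum distance d = 2.

Enumerate all 2^2 = 4 messages m ∈ F_2^2.
For each, compute codeword c = mG in F_2^6, then tally its weight.
  m = 00 → c = 000000, weight = 0.
  m = 10 → c = 111000, weight = 3.
  m = 01 → c = 111110, weight = 5.
  m = 11 → c = 000110, weight = 2.
Tally weights:
  weight 0: 1 codewords.
  weight 2: 1 codewords.
  weight 3: 1 codewords.
  weight 5: 1 codewords.
Minimum distance d = smallest w > 0 with A_w > 0 = 2.
Sanity: Σ A_w = 4 = 2^2 = 4 ✓.


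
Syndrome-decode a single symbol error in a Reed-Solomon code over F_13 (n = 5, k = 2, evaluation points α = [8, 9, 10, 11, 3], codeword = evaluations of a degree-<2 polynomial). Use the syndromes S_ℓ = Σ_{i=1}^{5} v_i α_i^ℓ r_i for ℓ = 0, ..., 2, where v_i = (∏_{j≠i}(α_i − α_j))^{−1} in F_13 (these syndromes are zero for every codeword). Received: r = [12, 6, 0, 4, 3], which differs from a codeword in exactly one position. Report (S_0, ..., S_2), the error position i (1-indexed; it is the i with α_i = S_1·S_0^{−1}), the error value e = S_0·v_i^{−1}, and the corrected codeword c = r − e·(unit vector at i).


S = (4, 5, 3), error at position 4, error magnitude e = 10, c = [12, 6, 0, 7, 3].

Step 1: column multipliers v_i = (∏_{j≠i}(α_i − α_j))^{−1} mod 13.
  i = 1 (α = 8): (8−9)(8−10)(8−11)(8−3) = (−1)·(−2)·(−3)·5 = −30 ≡ 9, so v_1 = 9^{−1} = 3 (mod 13).
  i = 2 (α = 9): (9−8)(9−10)(9−11)(9−3) = 1·(−1)·(−2)·6 = 12 ≡ 12, so v_2 = 12^{−1} = 12 (mod 13).
  i = 3 (α = 10): (10−8)(10−9)(10−11)(10−3) = 2·1·(−1)·7 = −14 ≡ 12, so v_3 = 12^{−1} = 12 (mod 13).
  i = 4 (α = 11): (11−8)(11−9)(11−10)(11−3) = 3·2·1·8 = 48 ≡ 9, so v_4 = 9^{−1} = 3 (mod 13).
  i = 5 (α = 3): (3−8)(3−9)(3−10)(3−11) = (−5)·(−6)·(−7)·(−8) = 1680 ≡ 3, so v_5 = 3^{−1} = 9 (mod 13).
  v = [3, 12, 12, 3, 9].
Step 2: syndromes of r = [12, 6, 0, 4, 3] (all sums mod 13).
  S_0 = Σ v_i r_i = 3·12 + 12·6 + 12·0 + 3·4 + 9·3 = 147 ≡ 4.
  S_1 = Σ v_i α_i r_i = 3·8·12 + 12·9·6 + 12·10·0 + 3·11·4 + 9·3·3 = 1149 ≡ 5.
  α_i^2 mod 13 = [12, 3, 9, 4, 9].
  S_2 = Σ v_i α_i^2 r_i = 3·12·12 + 12·3·6 + 12·9·0 + 3·4·4 + 9·9·3 = 939 ≡ 3.
  S = (4, 5, 3) ≠ 0, so r is not a codeword (an error is present).
Step 3: locate the error. For a single error e at position i, S_ℓ = v_i·e·α_i^ℓ, so α_err = S_1/S_0.
  S_0^{−1} = 4^{−1} = 10 (mod 13), so α_err = 5·10 = 50 ≡ 11 = α_4. Error position i = 4.
  Consistency check: S_2/S_1 = 3·8 = 24 ≡ 11 = α_err ✓ (single-error assumption holds).
Step 4: error magnitude e = S_0/v_4 = S_0·∏_{j≠4}(α_4 − α_j) = 4·9 = 36 ≡ 10 (mod 13).
Step 5: correct position 4: c_4 = r_4 − e = 4 − 10 ≡ 7 (mod 13). Hence c = [12, 6, 0, 7, 3].
  Check: interpolating c through the α_i gives m(x) = 8 + 7·x (degree < 2) with m(α_i) = c_i for every i, so c is indeed a codeword.


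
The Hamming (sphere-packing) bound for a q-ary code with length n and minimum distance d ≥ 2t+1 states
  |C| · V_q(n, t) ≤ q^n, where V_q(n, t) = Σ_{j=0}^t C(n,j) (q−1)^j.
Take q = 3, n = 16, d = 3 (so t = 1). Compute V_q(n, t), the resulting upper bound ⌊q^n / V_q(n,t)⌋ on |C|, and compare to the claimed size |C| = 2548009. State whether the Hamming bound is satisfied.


V_q(n, t) = 33, q^n = 43046721, Hamming bound = 1304446, |C| = 2548009 > bound (violated).

Step 1: Compute V_q(n, t) = Σ_{j=0}^1 C(n, j) (q−1)^j.
  j = 0: C(16,0)·(2)^0 = 1·1 = 1.
  j = 1: C(16,1)·(2)^1 = 16·2 = 32.
  V_q(n, t) = 1 + 32 = 33.
Step 2: q^n = 3^16 = 43046721.
Step 3: Hamming bound ⌊q^n / V_q(n,t)⌋ = ⌊43046721/33⌋ = 1304446.
Step 4: Compare |C| = 2548009 to 1304446: violated.
The claimed |C| lies above the Hamming bound, so no 3-ary code of length 16 with d ≥ 3 can have 2548009 codewords.


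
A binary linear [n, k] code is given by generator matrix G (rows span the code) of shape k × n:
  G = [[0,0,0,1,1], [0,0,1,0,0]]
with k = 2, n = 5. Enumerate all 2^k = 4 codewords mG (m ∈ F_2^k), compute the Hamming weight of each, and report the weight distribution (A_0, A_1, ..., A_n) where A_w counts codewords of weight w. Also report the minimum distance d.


Weight distribution: A_0 = 1, A_1 = 1, A_2 = 1, A_3 = 1. Minimum distance d = 1.

Enumerate all 2^2 = 4 messages m ∈ F_2^2.
For each, compute codeword c = mG in F_2^5, then tally its weight.
  m = 00 → c = 00000, weight = 0.
  m = 10 → c = 00011, weight = 2.
  m = 01 → c = 00100, weight = 1.
  m = 11 → c = 00111, weight = 3.
Tally weights:
  weight 0: 1 codewords.
  weight 1: 1 codewords.
  weight 2: 1 codewords.
  weight 3: 1 codewords.
Minimum distance d = smallest w > 0 with A_w > 0 = 1.
Sanity: Σ A_w = 4 = 2^2 = 4 ✓.


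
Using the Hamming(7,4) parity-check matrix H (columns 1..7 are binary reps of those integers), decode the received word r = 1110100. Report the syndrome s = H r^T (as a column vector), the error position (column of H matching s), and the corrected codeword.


s = (1, 0, 1)^T, error position = 5, corrected codeword c = 1110000

Compute s = H r^T mod 2 one row at a time:
  s_1 = 0 + 1 + 0 + 0 = 1 ≡ 1 (mod 2).
  s_2 = 1 + 1 + 0 + 0 = 2 ≡ 0 (mod 2).
  s_3 = 1 + 1 + 1 + 0 = 3 ≡ 1 (mod 2).
s = (1, 0, 1)^T — this equals column 5 of H (binary 101), so error is at position 5.
Correct: flip bit 5 of r = 1110100 to get c = 1110000.


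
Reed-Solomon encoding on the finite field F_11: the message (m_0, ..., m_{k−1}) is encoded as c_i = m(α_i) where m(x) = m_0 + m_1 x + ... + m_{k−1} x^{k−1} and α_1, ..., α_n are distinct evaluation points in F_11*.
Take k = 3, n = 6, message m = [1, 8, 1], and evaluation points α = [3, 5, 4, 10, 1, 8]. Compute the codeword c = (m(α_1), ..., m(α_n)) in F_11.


c = [1, 0, 5, 5, 10, 8]

Message polynomial: m(x) = 1 + 8·x + 1·x^2 (mod 11).
For each evaluation point α_i, compute m(α_i) mod 11:
  α_1 = 3: Horner steps 1 → 0 → 1, so m(3) = 1.
  α_2 = 5: Horner steps 1 → 2 → 0, so m(5) = 0.
  α_3 = 4: Horner steps 1 → 1 → 5, so m(4) = 5.
  α_4 = 10: Horner steps 1 → 7 → 5, so m(10) = 5.
  α_5 = 1: Horner steps 1 → 9 → 10, so m(1) = 10.
  α_6 = 8: Horner steps 1 → 5 → 8, so m(8) = 8.
Codeword c = [1, 0, 5, 5, 10, 8] ∈ F_11^6.


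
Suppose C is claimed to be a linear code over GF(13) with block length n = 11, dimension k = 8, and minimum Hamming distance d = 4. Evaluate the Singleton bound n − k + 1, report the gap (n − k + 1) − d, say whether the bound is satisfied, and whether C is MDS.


Singleton RHS = n − k + 1 = 4, slack = 0, bound satisfied, MDS.

Singleton bound: d ≤ n − k + 1.
Here n = 11, k = 8, so n − k + 1 = 4.
Given d = 4, check d ≤ 4: YES.
Slack = (n − k + 1) − d = 0.
The code is MDS (slack = 0).
Description: the claimed parameters are [11, 8, 4]_13; such a code would be MDS (meets Singleton bound).


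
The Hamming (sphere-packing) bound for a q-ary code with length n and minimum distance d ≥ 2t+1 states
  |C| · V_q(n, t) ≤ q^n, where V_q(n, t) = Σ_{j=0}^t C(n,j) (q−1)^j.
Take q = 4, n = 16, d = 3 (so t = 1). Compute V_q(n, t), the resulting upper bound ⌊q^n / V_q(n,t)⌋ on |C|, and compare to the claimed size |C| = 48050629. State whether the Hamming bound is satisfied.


V_q(n, t) = 49, q^n = 4294967296, Hamming bound = 87652393, |C| = 48050629 ≤ bound (satisfied).

Step 1: Compute V_q(n, t) = Σ_{j=0}^1 C(n, j) (q−1)^j.
  j = 0: C(16,0)·(3)^0 = 1·1 = 1.
  j = 1: C(16,1)·(3)^1 = 16·3 = 48.
  V_q(n, t) = 1 + 48 = 49.
Step 2: q^n = 4^16 = 4294967296.
Step 3: Hamming bound ⌊q^n / V_q(n,t)⌋ = ⌊4294967296/49⌋ = 87652393.
Step 4: Compare |C| = 48050629 to 87652393: satisfied.
The claimed |C| lies below the Hamming bound.


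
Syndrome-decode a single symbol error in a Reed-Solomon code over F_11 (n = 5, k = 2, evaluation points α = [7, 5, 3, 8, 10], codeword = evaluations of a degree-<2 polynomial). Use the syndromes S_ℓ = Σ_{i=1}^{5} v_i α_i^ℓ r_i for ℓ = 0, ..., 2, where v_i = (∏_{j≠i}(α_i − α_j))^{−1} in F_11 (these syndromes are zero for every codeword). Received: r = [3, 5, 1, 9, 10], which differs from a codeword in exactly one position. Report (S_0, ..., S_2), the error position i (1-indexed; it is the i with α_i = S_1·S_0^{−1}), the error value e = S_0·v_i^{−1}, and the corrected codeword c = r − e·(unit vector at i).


S = (6, 8, 7), error at position 2, error magnitude e = 3, c = [3, 2, 1, 9, 10].

Step 1: column multipliers v_i = (∏_{j≠i}(α_i − α_j))^{−1} mod 11.
  i = 1 (α = 7): (7−5)(7−3)(7−8)(7−10) = 2·4·(−1)·(−3) = 24 ≡ 2, so v_1 = 2^{−1} = 6 (mod 11).
  i = 2 (α = 5): (5−7)(5−3)(5−8)(5−10) = (−2)·2·(−3)·(−5) = −60 ≡ 6, so v_2 = 6^{−1} = 2 (mod 11).
  i = 3 (α = 3): (3−7)(3−5)(3−8)(3−10) = (−4)·(−2)·(−5)·(−7) = 280 ≡ 5, so v_3 = 5^{−1} = 9 (mod 11).
  i = 4 (α = 8): (8−7)(8−5)(8−3)(8−10) = 1·3·5·(−2) = −30 ≡ 3, so v_4 = 3^{−1} = 4 (mod 11).
  i = 5 (α = 10): (10−7)(10−5)(10−3)(10−8) = 3·5·7·2 = 210 ≡ 1, so v_5 = 1^{−1} = 1 (mod 11).
  v = [6, 2, 9, 4, 1].
Step 2: syndromes of r = [3, 5, 1, 9, 10] (all sums mod 11).
  S_0 = Σ v_i r_i = 6·3 + 2·5 + 9·1 + 4·9 + 1·10 = 83 ≡ 6.
  S_1 = Σ v_i α_i r_i = 6·7·3 + 2·5·5 + 9·3·1 + 4·8·9 + 1·10·10 = 591 ≡ 8.
  α_i^2 mod 11 = [5, 3, 9, 9, 1].
  S_2 = Σ v_i α_i^2 r_i = 6·5·3 + 2·3·5 + 9·9·1 + 4·9·9 + 1·1·10 = 535 ≡ 7.
  S = (6, 8, 7) ≠ 0, so r is not a codeword (an error is present).
Step 3: locate the error. For a single error e at position i, S_ℓ = v_i·e·α_i^ℓ, so α_err = S_1/S_0.
  S_0^{−1} = 6^{−1} = 2 (mod 11), so α_err = 8·2 = 16 ≡ 5 = α_2. Error position i = 2.
  Consistency check: S_2/S_1 = 7·7 = 49 ≡ 5 = α_err ✓ (single-error assumption holds).
Step 4: error magnitude e = S_0/v_2 = S_0·∏_{j≠2}(α_2 − α_j) = 6·6 = 36 ≡ 3 (mod 11).
Step 5: correct position 2: c_2 = r_2 − e = 5 − 3 ≡ 2 (mod 11). Hence c = [3, 2, 1, 9, 10].
  Check: interpolating c through the α_i gives m(x) = 5 + 6·x (degree < 2) with m(α_i) = c_i for every i, so c is indeed a codeword.


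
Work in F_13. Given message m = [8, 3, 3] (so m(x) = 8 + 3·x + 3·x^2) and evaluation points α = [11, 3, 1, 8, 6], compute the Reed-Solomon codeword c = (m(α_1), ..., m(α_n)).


c = [1, 5, 1, 3, 4]

Message polynomial: m(x) = 8 + 3·x + 3·x^2 (mod 13).
For each evaluation point α_i, compute m(α_i) mod 13:
  α_1 = 11: Horner steps 3 → 10 → 1, so m(11) = 1.
  α_2 = 3: Horner steps 3 → 12 → 5, so m(3) = 5.
  α_3 = 1: Horner steps 3 → 6 → 1, so m(1) = 1.
  α_4 = 8: Horner steps 3 → 1 → 3, so m(8) = 3.
  α_5 = 6: Horner steps 3 → 8 → 4, so m(6) = 4.
Codeword c = [1, 5, 1, 3, 4] ∈ F_13^5.


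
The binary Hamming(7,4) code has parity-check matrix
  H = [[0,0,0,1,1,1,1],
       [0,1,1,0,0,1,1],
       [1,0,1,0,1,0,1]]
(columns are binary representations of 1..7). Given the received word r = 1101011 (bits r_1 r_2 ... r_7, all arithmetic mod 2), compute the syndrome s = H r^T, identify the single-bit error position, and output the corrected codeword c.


s = (1, 1, 0)^T, error position = 6, corrected codeword c = 1101001

Compute s = H r^T mod 2 one row at a time:
  s_1 = 1 + 0 + 1 + 1 = 3 ≡ 1 (mod 2).
  s_2 = 1 + 0 + 1 + 1 = 3 ≡ 1 (mod 2).
  s_3 = 1 + 0 + 0 + 1 = 2 ≡ 0 (mod 2).
s = (1, 1, 0)^T — this equals column 6 of H (binary 110), so error is at position 6.
Correct: flip bit 6 of r = 1101011 to get c = 1101001.


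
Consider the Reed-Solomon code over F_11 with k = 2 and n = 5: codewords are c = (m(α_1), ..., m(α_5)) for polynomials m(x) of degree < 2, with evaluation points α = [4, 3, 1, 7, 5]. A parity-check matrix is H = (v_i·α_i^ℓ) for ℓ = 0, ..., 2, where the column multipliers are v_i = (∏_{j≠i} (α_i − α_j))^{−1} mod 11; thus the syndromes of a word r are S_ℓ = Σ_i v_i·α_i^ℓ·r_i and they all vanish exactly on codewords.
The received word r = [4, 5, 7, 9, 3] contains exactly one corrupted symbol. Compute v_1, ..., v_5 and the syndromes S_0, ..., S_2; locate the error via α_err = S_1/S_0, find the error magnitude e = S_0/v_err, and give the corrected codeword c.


S = (8, 1, 7), error at position 4, error magnitude e = 8, c = [4, 5, 7, 1, 3].

Step 1: column multipliers v_i = (∏_{j≠i}(α_i − α_j))^{−1} mod 11.
  i = 1 (α = 4): (4−3)(4−1)(4−7)(4−5) = 1·3·(−3)·(−1) = 9 ≡ 9, so v_1 = 9^{−1} = 5 (mod 11).
  i = 2 (α = 3): (3−4)(3−1)(3−7)(3−5) = (−1)·2·(−4)·(−2) = −16 ≡ 6, so v_2 = 6^{−1} = 2 (mod 11).
  i = 3 (α = 1): (1−4)(1−3)(1−7)(1−5) = (−3)·(−2)·(−6)·(−4) = 144 ≡ 1, so v_3 = 1^{−1} = 1 (mod 11).
  i = 4 (α = 7): (7−4)(7−3)(7−1)(7−5) = 3·4·6·2 = 144 ≡ 1, so v_4 = 1^{−1} = 1 (mod 11).
  i = 5 (α = 5): (5−4)(5−3)(5−1)(5−7) = 1·2·4·(−2) = −16 ≡ 6, so v_5 = 6^{−1} = 2 (mod 11).
  v = [5, 2, 1, 1, 2].
Step 2: syndromes of r = [4, 5, 7, 9, 3] (all sums mod 11).
  S_0 = Σ v_i r_i = 5·4 + 2·5 + 1·7 + 1·9 + 2·3 = 52 ≡ 8.
  S_1 = Σ v_i α_i r_i = 5·4·4 + 2·3·5 + 1·1·7 + 1·7·9 + 2·5·3 = 210 ≡ 1.
  α_i^2 mod 11 = [5, 9, 1, 5, 3].
  S_2 = Σ v_i α_i^2 r_i = 5·5·4 + 2·9·5 + 1·1·7 + 1·5·9 + 2·3·3 = 260 ≡ 7.
  S = (8, 1, 7) ≠ 0, so r is not a codeword (an error is present).
Step 3: locate the error. For a single error e at position i, S_ℓ = v_i·e·α_i^ℓ, so α_err = S_1/S_0.
  S_0^{−1} = 8^{−1} = 7 (mod 11), so α_err = 1·7 = 7 ≡ 7 = α_4. Error position i = 4.
  Consistency check: S_2/S_1 = 7·1 = 7 ≡ 7 = α_err ✓ (single-error assumption holds).
Step 4: error magnitude e = S_0/v_4 = S_0·∏_{j≠4}(α_4 − α_j) = 8·1 = 8 ≡ 8 (mod 11).
Step 5: correct position 4: c_4 = r_4 − e = 9 − 8 ≡ 1 (mod 11). Hence c = [4, 5, 7, 1, 3].
  Check: interpolating c through the α_i gives m(x) = 8 + 10·x (degree < 2) with m(α_i) = c_i for every i, so c is indeed a codeword.


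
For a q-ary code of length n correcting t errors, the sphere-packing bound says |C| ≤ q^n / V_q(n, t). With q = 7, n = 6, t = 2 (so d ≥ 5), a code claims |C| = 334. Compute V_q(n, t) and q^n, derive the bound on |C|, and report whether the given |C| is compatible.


V_q(n, t) = 577, q^n = 117649, Hamming bound = 203, |C| = 334 > bound (violated).

Step 1: Compute V_q(n, t) = Σ_{j=0}^2 C(n, j) (q−1)^j.
  j = 0: C(6,0)·(6)^0 = 1·1 = 1.
  j = 1: C(6,1)·(6)^1 = 6·6 = 36.
  j = 2: C(6,2)·(6)^2 = 15·36 = 540.
  V_q(n, t) = 1 + 36 + 540 = 577.
Step 2: q^n = 7^6 = 117649.
Step 3: Hamming bound ⌊q^n / V_q(n,t)⌋ = ⌊117649/577⌋ = 203.
Step 4: Compare |C| = 334 to 203: violated.
The claimed |C| lies above the Hamming bound, so no 7-ary code of length 6 with d ≥ 5 can have 334 codewords.


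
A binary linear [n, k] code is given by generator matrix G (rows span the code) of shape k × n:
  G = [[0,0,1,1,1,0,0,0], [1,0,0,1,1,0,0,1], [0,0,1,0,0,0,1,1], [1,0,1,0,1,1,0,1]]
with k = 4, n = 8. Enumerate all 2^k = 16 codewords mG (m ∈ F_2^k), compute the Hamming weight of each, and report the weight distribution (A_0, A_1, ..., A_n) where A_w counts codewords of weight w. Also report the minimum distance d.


Weight distribution: A_0 = 1, A_2 = 2, A_3 = 4, A_4 = 5, A_5 = 4. Minimum distance d = 2.

Enumerate all 2^4 = 16 messages m ∈ F_2^4.
For each, compute codeword c = mG in F_2^8, then tally its weight.
  m = 0000 → c = 00000000, weight = 0.
  m = 1000 → c = 00111000, weight = 3.
  m = 0100 → c = 10011001, weight = 4.
  m = 1100 → c = 10100001, weight = 3.
  m = 0010 → c = 00100011, weight = 3.
  m = 1010 → c = 00011011, weight = 4.
  m = 0110 → c = 10111010, weight = 5.
  m = 1110 → c = 10000010, weight = 2.
  m = 0001 → c = 10101101, weight = 5.
  m = 1001 → c = 10010101, weight = 4.
  m = 0101 → c = 00110100, weight = 3.
  m = 1101 → c = 00001100, weight = 2.
  m = 0011 → c = 10001110, weight = 4.
  m = 1011 → c = 10110110, weight = 5.
  m = 0111 → c = 00010111, weight = 4.
  m = 1111 → c = 00101111, weight = 5.
Tally weights:
  weight 0: 1 codewords.
  weight 2: 2 codewords.
  weight 3: 4 codewords.
  weight 4: 5 codewords.
  weight 5: 4 codewords.
Minimum distance d = smallest w > 0 with A_w > 0 = 2.
Sanity: Σ A_w = 16 = 2^4 = 16 ✓.


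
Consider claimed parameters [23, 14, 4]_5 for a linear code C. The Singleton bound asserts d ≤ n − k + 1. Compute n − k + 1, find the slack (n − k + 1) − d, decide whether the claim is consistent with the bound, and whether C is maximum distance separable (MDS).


Singleton RHS = n − k + 1 = 10, slack = 6, bound satisfied, not MDS.

Singleton bound: d ≤ n − k + 1.
Here n = 23, k = 14, so n − k + 1 = 10.
Given d = 4, check d ≤ 10: YES.
Slack = (n − k + 1) − d = 6.
The code is NOT MDS (slack = 6 > 0).
Description: the claimed parameters are [23, 14, 4]_5; such a code would be non-MDS.


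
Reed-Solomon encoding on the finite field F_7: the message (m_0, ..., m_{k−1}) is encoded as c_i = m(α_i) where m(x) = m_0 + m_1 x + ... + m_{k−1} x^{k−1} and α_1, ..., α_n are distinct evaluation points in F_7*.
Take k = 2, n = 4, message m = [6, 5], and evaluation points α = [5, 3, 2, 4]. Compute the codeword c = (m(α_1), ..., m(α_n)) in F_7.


c = [3, 0, 2, 5]

Message polynomial: m(x) = 6 + 5·x (mod 7).
For each evaluation point α_i, compute m(α_i) mod 7:
  α_1 = 5: Horner steps 5 → 3, so m(5) = 3.
  α_2 = 3: Horner steps 5 → 0, so m(3) = 0.
  α_3 = 2: Horner steps 5 → 2, so m(2) = 2.
  α_4 = 4: Horner steps 5 → 5, so m(4) = 5.
Codeword c = [3, 0, 2, 5] ∈ F_7^4.


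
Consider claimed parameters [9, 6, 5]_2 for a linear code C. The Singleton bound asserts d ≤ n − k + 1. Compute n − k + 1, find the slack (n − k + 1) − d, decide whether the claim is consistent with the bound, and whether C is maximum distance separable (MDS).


Singleton RHS = n − k + 1 = 4, slack = -1, bound violated (no such code; not MDS).

Singleton bound: d ≤ n − k + 1.
Here n = 9, k = 6, so n − k + 1 = 4.
Given d = 5, check d ≤ 4: NO.
Slack = (n − k + 1) − d = -1.
The slack is negative: d = 5 exceeds n − k + 1 = 4 by 1, so the Singleton bound is violated and no linear [9, 6, 5]_2 code can exist. In particular it is not MDS (MDS requires d = n − k + 1 exactly).
Description: the claimed parameters are [9, 6, 5]_2; such a code would be impossible (violates the Singleton bound).


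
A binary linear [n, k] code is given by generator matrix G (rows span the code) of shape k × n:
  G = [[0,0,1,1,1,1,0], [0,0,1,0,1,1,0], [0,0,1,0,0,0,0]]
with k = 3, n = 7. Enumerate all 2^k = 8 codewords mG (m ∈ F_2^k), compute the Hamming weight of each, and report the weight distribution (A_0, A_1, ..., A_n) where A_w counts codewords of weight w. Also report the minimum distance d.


Weight distribution: A_0 = 1, A_1 = 2, A_2 = 2, A_3 = 2, A_4 = 1. Minimum distance d = 1.

Enumerate all 2^3 = 8 messages m ∈ F_2^3.
For each, compute codeword c = mG in F_2^7, then tally its weight.
  m = 000 → c = 0000000, weight = 0.
  m = 100 → c = 0011110, weight = 4.
  m = 010 → c = 0010110, weight = 3.
  m = 110 → c = 0001000, weight = 1.
  m = 001 → c = 0010000, weight = 1.
  m = 101 → c = 0001110, weight = 3.
  m = 011 → c = 0000110, weight = 2.
  m = 111 → c = 0011000, weight = 2.
Tally weights:
  weight 0: 1 codewords.
  weight 1: 2 codewords.
  weight 2: 2 codewords.
  weight 3: 2 codewords.
  weight 4: 1 codewords.
Minimum distance d = smallest w > 0 with A_w > 0 = 1.
Sanity: Σ A_w = 8 = 2^3 = 8 ✓.


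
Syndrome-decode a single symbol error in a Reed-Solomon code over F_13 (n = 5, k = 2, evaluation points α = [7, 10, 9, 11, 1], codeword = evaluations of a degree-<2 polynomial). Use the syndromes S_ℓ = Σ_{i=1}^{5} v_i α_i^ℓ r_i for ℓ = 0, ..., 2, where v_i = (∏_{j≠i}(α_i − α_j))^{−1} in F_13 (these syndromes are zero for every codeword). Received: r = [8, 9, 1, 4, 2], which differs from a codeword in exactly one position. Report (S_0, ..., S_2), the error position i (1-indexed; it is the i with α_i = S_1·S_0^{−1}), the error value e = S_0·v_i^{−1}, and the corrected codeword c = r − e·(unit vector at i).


S = (3, 8, 4), error at position 1, error magnitude e = 10, c = [11, 9, 1, 4, 2].

Step 1: column multipliers v_i = (∏_{j≠i}(α_i − α_j))^{−1} mod 13.
  i = 1 (α = 7): (7−10)(7−9)(7−11)(7−1) = (−3)·(−2)·(−4)·6 = −144 ≡ 12, so v_1 = 12^{−1} = 12 (mod 13).
  i = 2 (α = 10): (10−7)(10−9)(10−11)(10−1) = 3·1·(−1)·9 = −27 ≡ 12, so v_2 = 12^{−1} = 12 (mod 13).
  i = 3 (α = 9): (9−7)(9−10)(9−11)(9−1) = 2·(−1)·(−2)·8 = 32 ≡ 6, so v_3 = 6^{−1} = 11 (mod 13).
  i = 4 (α = 11): (11−7)(11−10)(11−9)(11−1) = 4·1·2·10 = 80 ≡ 2, so v_4 = 2^{−1} = 7 (mod 13).
  i = 5 (α = 1): (1−7)(1−10)(1−9)(1−11) = (−6)·(−9)·(−8)·(−10) = 4320 ≡ 4, so v_5 = 4^{−1} = 10 (mod 13).
  v = [12, 12, 11, 7, 10].
Step 2: syndromes of r = [8, 9, 1, 4, 2] (all sums mod 13).
  S_0 = Σ v_i r_i = 12·8 + 12·9 + 11·1 + 7·4 + 10·2 = 263 ≡ 3.
  S_1 = Σ v_i α_i r_i = 12·7·8 + 12·10·9 + 11·9·1 + 7·11·4 + 10·1·2 = 2179 ≡ 8.
  α_i^2 mod 13 = [10, 9, 3, 4, 1].
  S_2 = Σ v_i α_i^2 r_i = 12·10·8 + 12·9·9 + 11·3·1 + 7·4·4 + 10·1·2 = 2097 ≡ 4.
  S = (3, 8, 4) ≠ 0, so r is not a codeword (an error is present).
Step 3: locate the error. For a single error e at position i, S_ℓ = v_i·e·α_i^ℓ, so α_err = S_1/S_0.
  S_0^{−1} = 3^{−1} = 9 (mod 13), so α_err = 8·9 = 72 ≡ 7 = α_1. Error position i = 1.
  Consistency check: S_2/S_1 = 4·5 = 20 ≡ 7 = α_err ✓ (single-error assumption holds).
Step 4: error magnitude e = S_0/v_1 = S_0·∏_{j≠1}(α_1 − α_j) = 3·12 = 36 ≡ 10 (mod 13).
Step 5: correct position 1: c_1 = r_1 − e = 8 − 10 ≡ 11 (mod 13). Hence c = [11, 9, 1, 4, 2].
  Check: interpolating c through the α_i gives m(x) = 7 + 8·x (degree < 2) with m(α_i) = c_i for every i, so c is indeed a codeword.


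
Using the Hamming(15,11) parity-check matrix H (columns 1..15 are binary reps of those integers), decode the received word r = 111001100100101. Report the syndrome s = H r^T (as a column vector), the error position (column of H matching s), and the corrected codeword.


s = (1, 0, 0, 1)^T, error position = 9, corrected codeword c = 111001101100101

Compute s = H r^T mod 2 one row at a time:
  s_1 = 0 + 0 + 1 + 0 + 0 + 1 + 0 + 1 = 3 ≡ 1 (mod 2).
  s_2 = 0 + 0 + 1 + 1 + 0 + 1 + 0 + 1 = 4 ≡ 0 (mod 2).
  s_3 = 1 + 1 + 1 + 1 + 1 + 0 + 0 + 1 = 6 ≡ 0 (mod 2).
  s_4 = 1 + 1 + 0 + 1 + 0 + 0 + 1 + 1 = 5 ≡ 1 (mod 2).
s = (1, 0, 0, 1)^T — this equals column 9 of H (binary 1001), so error is at position 9.
Correct: flip bit 9 of r = 111001100100101 to get c = 111001101100101.


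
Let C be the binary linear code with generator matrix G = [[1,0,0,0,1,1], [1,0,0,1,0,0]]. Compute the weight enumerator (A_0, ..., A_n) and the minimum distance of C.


Weight distribution: A_0 = 1, A_2 = 1, A_3 = 2. Minimum distance d = 2.

Enumerate all 2^2 = 4 messages m ∈ F_2^2.
For each, compute codeword c = mG in F_2^6, then tally its weight.
  m = 00 → c = 000000, weight = 0.
  m = 10 → c = 100011, weight = 3.
  m = 01 → c = 100100, weight = 2.
  m = 11 → c = 000111, weight = 3.
Tally weights:
  weight 0: 1 codewords.
  weight 2: 1 codewords.
  weight 3: 2 codewords.
Minimum distance d = smallest w > 0 with A_w > 0 = 2.
Sanity: Σ A_w = 4 = 2^2 = 4 ✓.
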